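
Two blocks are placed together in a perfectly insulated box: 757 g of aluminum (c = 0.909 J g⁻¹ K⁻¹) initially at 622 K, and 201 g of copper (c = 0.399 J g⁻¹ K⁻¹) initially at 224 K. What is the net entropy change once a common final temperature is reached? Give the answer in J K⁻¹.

ΔS_total = 28.8 J/K

Energy balance: T_f = (m₁c₁T₁ + m₂c₂T₂)/(m₁c₁ + m₂c₂) = 580.46 K.
ΔS₁ = m₁c₁ ln(T_f/T₁) = 688.113 × ln(580.46/622) = -47.57 J/K.
ΔS₂ = m₂c₂ ln(T_f/T₂) = 80.199 × ln(580.46/224) = 76.36 J/K.
ΔS_total = -47.57 + 76.36 = 28.8 J/K.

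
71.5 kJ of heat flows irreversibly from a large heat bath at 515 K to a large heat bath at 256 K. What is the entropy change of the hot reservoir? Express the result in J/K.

The hot reservoir loses heat Q, so ΔS_hot = −Q/T_H = −71500/515 = -139 J/K.

ΔS_hot = -139 J/K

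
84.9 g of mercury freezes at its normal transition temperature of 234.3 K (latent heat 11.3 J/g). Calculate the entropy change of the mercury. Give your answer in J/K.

ΔS = -4.09 J/K

Heat released by the substance: Q = −mL = −84.9 × 11.3 = −959.37 J.
At constant T, ΔS = Q_rev/T = −959.37 / 234.3 = -4.09 J/K.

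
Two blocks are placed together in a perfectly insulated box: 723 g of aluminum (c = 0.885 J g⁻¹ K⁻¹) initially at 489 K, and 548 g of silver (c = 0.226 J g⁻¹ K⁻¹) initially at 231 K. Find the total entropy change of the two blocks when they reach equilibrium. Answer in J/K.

ΔS_total = 24.6 J/K

Energy balance: T_f = (m₁c₁T₁ + m₂c₂T₂)/(m₁c₁ + m₂c₂) = 447.16 K.
ΔS₁ = m₁c₁ ln(T_f/T₁) = 639.855 × ln(447.16/489) = -57.23 J/K.
ΔS₂ = m₂c₂ ln(T_f/T₂) = 123.848 × ln(447.16/231) = 81.8 J/K.
ΔS_total = -57.23 + 81.8 = 24.6 J/K.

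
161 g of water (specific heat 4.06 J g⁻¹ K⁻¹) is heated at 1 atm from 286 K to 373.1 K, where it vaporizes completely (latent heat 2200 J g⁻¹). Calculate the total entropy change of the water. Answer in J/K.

ΔS = 1120 J/K

Warming step: ΔS₁ = m c ln(T_tr/T_i) = 161 × 4.06 × ln(373.1/286) = 173.8 J/K.
Phase change: ΔS₂ = +mL/T_tr = 161 × 2200 / 373.1 = 949.3 J/K.
ΔS_total = (173.8) + (949.3) = 1120 J/K.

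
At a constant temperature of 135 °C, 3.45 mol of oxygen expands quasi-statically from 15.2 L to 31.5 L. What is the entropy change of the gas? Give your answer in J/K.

For an isothermal ideal gas ΔS_gas = nR ln(V₂/V₁) = 3.45 × 8.314 × ln(31.5/15.2) = 20.9 J/K.

ΔS_gas = 20.9 J/K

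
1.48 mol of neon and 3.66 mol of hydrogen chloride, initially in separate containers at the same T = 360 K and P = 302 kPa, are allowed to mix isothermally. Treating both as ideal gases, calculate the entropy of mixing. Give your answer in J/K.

Mole fractions: x_A = 1.48/5.14 = 0.288, x_B = 0.712.
ΔS_mix = −R(n_A ln x_A + n_B ln x_B) = −8.314 × (1.48 ln 0.288 + 3.66 ln 0.712) = 25.7 J/K.

ΔS_mix = 25.7 J/K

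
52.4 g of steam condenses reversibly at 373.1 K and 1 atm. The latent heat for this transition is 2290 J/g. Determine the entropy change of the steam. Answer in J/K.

Heat released by the substance: Q = −mL = −52.4 × 2290 = −119996 J.
At constant T, ΔS = Q_rev/T = −119996 / 373.1 = -322 J/K.

ΔS = -322 J/K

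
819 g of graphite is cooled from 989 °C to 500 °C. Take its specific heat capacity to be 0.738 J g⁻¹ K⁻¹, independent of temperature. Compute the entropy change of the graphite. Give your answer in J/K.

ΔS = -296 J/K

In kelvin: T₁ = 1262.15 K, T₂ = 773.15 K. ΔS = ∫dQ_rev/T = m c ln(T₂/T₁) = 819 × 0.738 × ln(773.15/1262.15) = -296 J/K.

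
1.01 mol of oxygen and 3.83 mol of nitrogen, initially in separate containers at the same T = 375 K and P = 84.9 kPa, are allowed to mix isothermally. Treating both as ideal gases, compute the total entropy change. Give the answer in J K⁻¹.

Mole fractions: x_A = 1.01/4.84 = 0.209, x_B = 0.791.
ΔS_mix = −R(n_A ln x_A + n_B ln x_B) = −8.314 × (1.01 ln 0.209 + 3.83 ln 0.791) = 20.6 J/K.

ΔS_mix = 20.6 J/K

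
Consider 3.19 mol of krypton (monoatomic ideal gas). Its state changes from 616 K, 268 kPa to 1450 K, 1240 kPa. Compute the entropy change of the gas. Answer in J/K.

ΔS = 16.1 J/K

ΔS = nC_p ln(T₂/T₁) − nR ln(P₂/P₁), with C_p = 5R/2 = 20.79 J mol⁻¹ K⁻¹ for a monoatomic ideal gas.
ΔS = 3.19 × [20.79 × ln(1450/616) − 8.314 × ln(1240/268)] = 16.1 J/K.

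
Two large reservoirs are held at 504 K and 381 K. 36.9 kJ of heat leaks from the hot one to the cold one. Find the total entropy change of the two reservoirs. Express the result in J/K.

ΔS_total = 23.6 J/K

ΔS_hot = −Q/T_H = −36900/504 = -73.21 J/K and ΔS_cold = +Q/T_C = 36900/381 = 96.85 J/K.
ΔS_total = -73.21 + 96.85 = 23.6 J/K, positive as the second law requires.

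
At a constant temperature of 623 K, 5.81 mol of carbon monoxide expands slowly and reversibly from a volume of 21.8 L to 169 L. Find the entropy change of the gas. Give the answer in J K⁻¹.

ΔS_gas = 98.9 J/K

For an isothermal ideal gas ΔS_gas = nR ln(V₂/V₁) = 5.81 × 8.314 × ln(169/21.8) = 98.9 J/K.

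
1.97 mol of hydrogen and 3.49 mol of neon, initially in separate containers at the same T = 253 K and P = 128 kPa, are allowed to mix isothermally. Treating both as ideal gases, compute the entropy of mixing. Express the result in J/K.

Mole fractions: x_A = 1.97/5.46 = 0.361, x_B = 0.639.
ΔS_mix = −R(n_A ln x_A + n_B ln x_B) = −8.314 × (1.97 ln 0.361 + 3.49 ln 0.639) = 29.7 J/K.

ΔS_mix = 29.7 J/K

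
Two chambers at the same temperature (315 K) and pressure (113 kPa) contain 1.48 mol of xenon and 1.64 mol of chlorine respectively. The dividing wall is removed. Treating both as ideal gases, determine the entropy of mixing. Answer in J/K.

Mole fractions: x_A = 1.48/3.12 = 0.474, x_B = 0.526.
ΔS_mix = −R(n_A ln x_A + n_B ln x_B) = −8.314 × (1.48 ln 0.474 + 1.64 ln 0.526) = 17.9 J/K.

ΔS_mix = 17.9 J/K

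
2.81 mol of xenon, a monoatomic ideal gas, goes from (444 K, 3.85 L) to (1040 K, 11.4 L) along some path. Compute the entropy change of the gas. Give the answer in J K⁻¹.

ΔS = 55.2 J/K

Entropy is a state function: ΔS = nC_V ln(T₂/T₁) + nR ln(V₂/V₁), with C_V = 3R/2 = 12.47 J mol⁻¹ K⁻¹ for a monoatomic ideal gas.
ΔS = 2.81 × [12.47 × ln(1040/444) + 8.314 × ln(11.4/3.85)] = 55.2 J/K.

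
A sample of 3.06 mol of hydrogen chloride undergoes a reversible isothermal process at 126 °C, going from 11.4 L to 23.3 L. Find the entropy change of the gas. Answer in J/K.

For an isothermal ideal gas ΔS_gas = nR ln(V₂/V₁) = 3.06 × 8.314 × ln(23.3/11.4) = 18.2 J/K.

ΔS_gas = 18.2 J/K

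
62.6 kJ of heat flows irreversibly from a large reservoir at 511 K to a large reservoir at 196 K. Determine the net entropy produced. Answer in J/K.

ΔS_hot = −Q/T_H = −62600/511 = -122.5 J/K and ΔS_cold = +Q/T_C = 62600/196 = 319.4 J/K.
ΔS_total = -122.5 + 319.4 = 197 J/K, positive as the second law requires.

ΔS_total = 197 J/K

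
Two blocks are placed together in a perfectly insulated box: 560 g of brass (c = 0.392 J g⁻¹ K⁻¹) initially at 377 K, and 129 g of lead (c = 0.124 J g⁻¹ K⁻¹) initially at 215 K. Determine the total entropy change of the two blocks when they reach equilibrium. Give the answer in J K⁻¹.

ΔS_total = 2.01 J/K

Energy balance: T_f = (m₁c₁T₁ + m₂c₂T₂)/(m₁c₁ + m₂c₂) = 366 K.
ΔS₁ = m₁c₁ ln(T_f/T₁) = 219.52 × ln(366/377) = -6.502 J/K.
ΔS₂ = m₂c₂ ln(T_f/T₂) = 15.996 × ln(366/215) = 8.51 J/K.
ΔS_total = -6.502 + 8.51 = 2.01 J/K.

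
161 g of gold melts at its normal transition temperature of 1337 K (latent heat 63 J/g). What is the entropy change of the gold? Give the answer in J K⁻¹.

Heat absorbed by the substance: Q = mL = 161 × 63 = 10143 J.
At constant T, ΔS = Q_rev/T = 10143 / 1337 = 7.59 J/K.

ΔS = 7.59 J/K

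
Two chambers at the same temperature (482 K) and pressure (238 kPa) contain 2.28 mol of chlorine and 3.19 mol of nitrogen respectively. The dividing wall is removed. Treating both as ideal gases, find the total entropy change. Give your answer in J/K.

Mole fractions: x_A = 2.28/5.47 = 0.417, x_B = 0.583.
ΔS_mix = −R(n_A ln x_A + n_B ln x_B) = −8.314 × (2.28 ln 0.417 + 3.19 ln 0.583) = 30.9 J/K.

ΔS_mix = 30.9 J/K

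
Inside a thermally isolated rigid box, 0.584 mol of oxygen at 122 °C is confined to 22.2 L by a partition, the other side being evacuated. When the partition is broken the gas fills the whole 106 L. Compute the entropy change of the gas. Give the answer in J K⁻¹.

No heat is exchanged and no work is done, so the ideal-gas temperature stays constant.
Entropy is a state function; using a reversible isothermal path, ΔS_gas = nR ln(V₂/V₁) = 0.584 × 8.314 × ln(106/22.2) = 7.59 J/K.

ΔS_gas = 7.59 J/K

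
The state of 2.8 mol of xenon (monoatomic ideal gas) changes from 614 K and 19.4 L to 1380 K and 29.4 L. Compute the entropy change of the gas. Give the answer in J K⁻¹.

ΔS = 38 J/K

Entropy is a state function: ΔS = nC_V ln(T₂/T₁) + nR ln(V₂/V₁), with C_V = 3R/2 = 12.47 J mol⁻¹ K⁻¹ for a monoatomic ideal gas.
ΔS = 2.8 × [12.47 × ln(1380/614) + 8.314 × ln(29.4/19.4)] = 38 J/K.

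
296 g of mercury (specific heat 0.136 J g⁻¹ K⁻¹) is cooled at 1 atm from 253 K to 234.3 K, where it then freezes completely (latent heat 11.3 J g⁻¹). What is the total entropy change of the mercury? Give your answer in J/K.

ΔS = -17.4 J/K

Cooling step: ΔS₁ = m c ln(T_tr/T_i) = 296 × 0.136 × ln(234.3/253) = -3.091 J/K.
Phase change: ΔS₂ = −mL/T_tr = −296 × 11.3 / 234.3 = -14.28 J/K.
ΔS_total = (-3.091) + (-14.28) = -17.4 J/K.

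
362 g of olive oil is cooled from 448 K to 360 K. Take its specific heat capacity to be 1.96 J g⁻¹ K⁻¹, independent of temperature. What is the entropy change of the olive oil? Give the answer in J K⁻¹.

ΔS = -155 J/K

ΔS = ∫dQ_rev/T = m c ln(T₂/T₁) = 362 × 1.96 × ln(360/448) = -155 J/K.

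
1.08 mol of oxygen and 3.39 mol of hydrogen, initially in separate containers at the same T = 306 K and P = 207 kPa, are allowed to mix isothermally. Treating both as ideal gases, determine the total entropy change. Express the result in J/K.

Mole fractions: x_A = 1.08/4.47 = 0.242, x_B = 0.758.
ΔS_mix = −R(n_A ln x_A + n_B ln x_B) = −8.314 × (1.08 ln 0.242 + 3.39 ln 0.758) = 20.5 J/K.

ΔS_mix = 20.5 J/K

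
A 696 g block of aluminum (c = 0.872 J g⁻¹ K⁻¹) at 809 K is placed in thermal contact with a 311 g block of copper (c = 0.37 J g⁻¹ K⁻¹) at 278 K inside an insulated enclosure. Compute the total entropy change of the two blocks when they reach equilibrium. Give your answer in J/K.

Energy balance: T_f = (m₁c₁T₁ + m₂c₂T₂)/(m₁c₁ + m₂c₂) = 724.37 K.
ΔS₁ = m₁c₁ ln(T_f/T₁) = 606.912 × ln(724.37/809) = -67.06 J/K.
ΔS₂ = m₂c₂ ln(T_f/T₂) = 115.07 × ln(724.37/278) = 110.2 J/K.
ΔS_total = -67.06 + 110.2 = 43.1 J/K.

ΔS_total = 43.1 J/K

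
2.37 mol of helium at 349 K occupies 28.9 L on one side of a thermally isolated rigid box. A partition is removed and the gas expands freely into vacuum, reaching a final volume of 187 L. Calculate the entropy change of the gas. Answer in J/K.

For an ideal gas in free expansion Q = 0 and W = 0, so T is unchanged.
Entropy is a state function; using a reversible isothermal path, ΔS_gas = nR ln(V₂/V₁) = 2.37 × 8.314 × ln(187/28.9) = 36.8 J/K.

ΔS_gas = 36.8 J/K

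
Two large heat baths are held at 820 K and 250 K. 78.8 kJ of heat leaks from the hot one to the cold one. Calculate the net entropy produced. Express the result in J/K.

ΔS_hot = −Q/T_H = −78800/820 = -96.1 J/K and ΔS_cold = +Q/T_C = 78800/250 = 315.2 J/K.
ΔS_total = -96.1 + 315.2 = 219 J/K, positive as the second law requires.

ΔS_total = 219 J/K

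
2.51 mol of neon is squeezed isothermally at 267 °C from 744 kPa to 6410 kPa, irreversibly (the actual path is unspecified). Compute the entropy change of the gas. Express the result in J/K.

ΔS_gas = -44.9 J/K

Entropy is a state function, so ΔS_gas depends only on the end states.
For an isothermal ideal gas ΔS_gas = nR ln(P₁/P₂) = 2.51 × 8.314 × ln(744/6410) = -44.9 J/K.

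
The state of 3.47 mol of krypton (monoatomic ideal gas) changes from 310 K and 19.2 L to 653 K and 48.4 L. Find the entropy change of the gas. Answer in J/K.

Entropy is a state function: ΔS = nC_V ln(T₂/T₁) + nR ln(V₂/V₁), with C_V = 3R/2 = 12.47 J mol⁻¹ K⁻¹ for a monoatomic ideal gas.
ΔS = 3.47 × [12.47 × ln(653/310) + 8.314 × ln(48.4/19.2)] = 58.9 J/K.

ΔS = 58.9 J/K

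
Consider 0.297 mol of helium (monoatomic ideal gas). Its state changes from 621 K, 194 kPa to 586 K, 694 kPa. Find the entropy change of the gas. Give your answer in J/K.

ΔS = nC_p ln(T₂/T₁) − nR ln(P₂/P₁), with C_p = 5R/2 = 20.79 J mol⁻¹ K⁻¹ for a monoatomic ideal gas.
ΔS = 0.297 × [20.79 × ln(586/621) − 8.314 × ln(694/194)] = -3.51 J/K.

ΔS = -3.51 J/K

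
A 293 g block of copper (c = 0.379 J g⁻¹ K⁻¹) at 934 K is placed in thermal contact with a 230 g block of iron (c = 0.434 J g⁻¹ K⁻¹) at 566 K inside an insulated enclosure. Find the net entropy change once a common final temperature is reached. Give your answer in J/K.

ΔS_total = 6.47 J/K

Energy balance: T_f = (m₁c₁T₁ + m₂c₂T₂)/(m₁c₁ + m₂c₂) = 759.8 K.
ΔS₁ = m₁c₁ ln(T_f/T₁) = 111.047 × ln(759.8/934) = -22.92 J/K.
ΔS₂ = m₂c₂ ln(T_f/T₂) = 99.82 × ln(759.8/566) = 29.39 J/K.
ΔS_total = -22.92 + 29.39 = 6.47 J/K.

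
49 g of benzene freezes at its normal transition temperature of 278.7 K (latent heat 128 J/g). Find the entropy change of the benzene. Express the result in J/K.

Heat released by the substance: Q = −mL = −49 × 128 = −6272 J.
At constant T, ΔS = Q_rev/T = −6272 / 278.7 = -22.5 J/K.

ΔS = -22.5 J/K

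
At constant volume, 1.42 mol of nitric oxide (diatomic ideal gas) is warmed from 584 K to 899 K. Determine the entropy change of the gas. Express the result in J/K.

At constant volume, ΔS = nC_V ln(T₂/T₁) with C_V = 5R/2 = 20.79 J mol⁻¹ K⁻¹.
ΔS = 1.42 × 20.79 × ln(899/584) = 12.7 J/K.

ΔS = 12.7 J/K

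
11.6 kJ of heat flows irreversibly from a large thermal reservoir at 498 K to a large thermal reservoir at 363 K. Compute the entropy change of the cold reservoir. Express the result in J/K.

ΔS_cold = 32 J/K

The cold reservoir gains heat Q, so ΔS_cold = +Q/T_C = 11600/363 = 32 J/K.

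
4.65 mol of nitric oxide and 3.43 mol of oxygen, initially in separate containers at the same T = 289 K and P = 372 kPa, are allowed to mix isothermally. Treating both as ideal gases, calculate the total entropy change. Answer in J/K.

Mole fractions: x_A = 4.65/8.08 = 0.575, x_B = 0.425.
ΔS_mix = −R(n_A ln x_A + n_B ln x_B) = −8.314 × (4.65 ln 0.575 + 3.43 ln 0.425) = 45.8 J/K.

ΔS_mix = 45.8 J/K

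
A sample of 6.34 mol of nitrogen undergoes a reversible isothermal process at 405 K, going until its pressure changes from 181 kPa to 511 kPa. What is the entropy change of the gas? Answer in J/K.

For an isothermal ideal gas ΔS_gas = nR ln(P₁/P₂) = 6.34 × 8.314 × ln(181/511) = -54.7 J/K.

ΔS_gas = -54.7 J/K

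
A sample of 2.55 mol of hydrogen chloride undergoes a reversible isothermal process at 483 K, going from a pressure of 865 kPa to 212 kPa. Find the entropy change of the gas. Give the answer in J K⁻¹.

ΔS_gas = 29.8 J/K

For an isothermal ideal gas ΔS_gas = nR ln(P₁/P₂) = 2.55 × 8.314 × ln(865/212) = 29.8 J/K.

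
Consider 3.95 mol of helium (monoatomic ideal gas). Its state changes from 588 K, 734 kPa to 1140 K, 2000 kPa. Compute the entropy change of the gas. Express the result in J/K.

ΔS = nC_p ln(T₂/T₁) − nR ln(P₂/P₁), with C_p = 5R/2 = 20.79 J mol⁻¹ K⁻¹ for a monoatomic ideal gas.
ΔS = 3.95 × [20.79 × ln(1140/588) − 8.314 × ln(2000/734)] = 21.4 J/K.

ΔS = 21.4 J/K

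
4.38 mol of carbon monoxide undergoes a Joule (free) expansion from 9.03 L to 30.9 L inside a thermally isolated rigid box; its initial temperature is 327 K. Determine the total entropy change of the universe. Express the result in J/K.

No heat is exchanged and no work is done, so the ideal-gas temperature stays constant.
Entropy is a state function; using a reversible isothermal path, ΔS_gas = nR ln(V₂/V₁) = 4.38 × 8.314 × ln(30.9/9.03) = 44.8 J/K.
The insulated surroundings exchange no heat, so ΔS_surr = 0 and ΔS_universe = ΔS_gas.

ΔS_universe = 44.8 J/K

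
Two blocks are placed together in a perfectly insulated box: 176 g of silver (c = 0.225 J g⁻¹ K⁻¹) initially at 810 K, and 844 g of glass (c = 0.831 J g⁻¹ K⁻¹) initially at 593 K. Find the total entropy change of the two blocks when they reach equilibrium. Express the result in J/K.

Energy balance: T_f = (m₁c₁T₁ + m₂c₂T₂)/(m₁c₁ + m₂c₂) = 604.6 K.
ΔS₁ = m₁c₁ ln(T_f/T₁) = 39.6 × ln(604.6/810) = -11.58 J/K.
ΔS₂ = m₂c₂ ln(T_f/T₂) = 701.364 × ln(604.6/593) = 13.58 J/K.
ΔS_total = -11.58 + 13.58 = 2 J/K.

ΔS_total = 2 J/K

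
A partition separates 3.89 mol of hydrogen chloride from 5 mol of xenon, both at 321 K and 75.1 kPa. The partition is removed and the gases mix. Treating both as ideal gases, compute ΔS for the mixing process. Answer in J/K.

ΔS_mix = 50.7 J/K

Mole fractions: x_A = 3.89/8.89 = 0.438, x_B = 0.562.
ΔS_mix = −R(n_A ln x_A + n_B ln x_B) = −8.314 × (3.89 ln 0.438 + 5 ln 0.562) = 50.7 J/K.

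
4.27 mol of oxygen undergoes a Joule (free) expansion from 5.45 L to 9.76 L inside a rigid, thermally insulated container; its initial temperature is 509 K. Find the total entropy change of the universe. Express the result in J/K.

ΔS_universe = 20.7 J/K

For an ideal gas in free expansion Q = 0 and W = 0, so T is unchanged.
Entropy is a state function; using a reversible isothermal path, ΔS_gas = nR ln(V₂/V₁) = 4.27 × 8.314 × ln(9.76/5.45) = 20.7 J/K.
The insulated surroundings exchange no heat, so ΔS_surr = 0 and ΔS_universe = ΔS_gas.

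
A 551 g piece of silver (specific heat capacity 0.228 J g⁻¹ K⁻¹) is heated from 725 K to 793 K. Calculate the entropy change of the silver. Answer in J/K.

ΔS = 11.3 J/K

ΔS = ∫dQ_rev/T = m c ln(T₂/T₁) = 551 × 0.228 × ln(793/725) = 11.3 J/K.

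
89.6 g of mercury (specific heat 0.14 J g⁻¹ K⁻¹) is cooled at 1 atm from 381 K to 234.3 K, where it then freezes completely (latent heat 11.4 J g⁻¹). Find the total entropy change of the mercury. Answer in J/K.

Cooling step: ΔS₁ = m c ln(T_tr/T_i) = 89.6 × 0.14 × ln(234.3/381) = -6.099 J/K.
Phase change: ΔS₂ = −mL/T_tr = −89.6 × 11.4 / 234.3 = -4.36 J/K.
ΔS_total = (-6.099) + (-4.36) = -10.5 J/K.

ΔS = -10.5 J/K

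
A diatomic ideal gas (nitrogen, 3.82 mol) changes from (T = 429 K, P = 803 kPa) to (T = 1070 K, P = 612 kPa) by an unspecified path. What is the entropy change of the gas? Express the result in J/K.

ΔS = nC_p ln(T₂/T₁) − nR ln(P₂/P₁), with C_p = 7R/2 = 29.1 J mol⁻¹ K⁻¹ for a diatomic ideal gas.
ΔS = 3.82 × [29.1 × ln(1070/429) − 8.314 × ln(612/803)] = 110 J/K.

ΔS = 110 J/K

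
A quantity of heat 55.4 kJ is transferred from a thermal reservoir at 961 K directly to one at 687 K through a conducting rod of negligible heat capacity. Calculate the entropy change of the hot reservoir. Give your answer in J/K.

ΔS_hot = -57.6 J/K

The hot reservoir loses heat Q, so ΔS_hot = −Q/T_H = −55400/961 = -57.6 J/K.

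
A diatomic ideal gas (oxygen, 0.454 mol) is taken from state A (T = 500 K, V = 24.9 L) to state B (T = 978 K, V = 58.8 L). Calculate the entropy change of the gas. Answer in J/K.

Entropy is a state function: ΔS = nC_V ln(T₂/T₁) + nR ln(V₂/V₁), with C_V = 5R/2 = 20.79 J mol⁻¹ K⁻¹ for a diatomic ideal gas.
ΔS = 0.454 × [20.79 × ln(978/500) + 8.314 × ln(58.8/24.9)] = 9.57 J/K.

ΔS = 9.57 J/K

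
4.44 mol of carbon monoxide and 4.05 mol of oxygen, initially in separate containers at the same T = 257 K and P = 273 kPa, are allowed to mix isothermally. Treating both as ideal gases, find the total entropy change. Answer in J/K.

ΔS_mix = 48.9 J/K

Mole fractions: x_A = 4.44/8.49 = 0.523, x_B = 0.477.
ΔS_mix = −R(n_A ln x_A + n_B ln x_B) = −8.314 × (4.44 ln 0.523 + 4.05 ln 0.477) = 48.9 J/K.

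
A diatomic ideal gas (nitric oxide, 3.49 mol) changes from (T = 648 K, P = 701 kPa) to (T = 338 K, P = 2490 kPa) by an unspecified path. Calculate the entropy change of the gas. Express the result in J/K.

ΔS = nC_p ln(T₂/T₁) − nR ln(P₂/P₁), with C_p = 7R/2 = 29.1 J mol⁻¹ K⁻¹ for a diatomic ideal gas.
ΔS = 3.49 × [29.1 × ln(338/648) − 8.314 × ln(2490/701)] = -103 J/K.

ΔS = -103 J/K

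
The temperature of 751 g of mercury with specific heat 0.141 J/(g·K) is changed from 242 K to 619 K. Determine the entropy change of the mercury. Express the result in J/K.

ΔS = 99.4 J/K

ΔS = ∫dQ_rev/T = m c ln(T₂/T₁) = 751 × 0.141 × ln(619/242) = 99.4 J/K.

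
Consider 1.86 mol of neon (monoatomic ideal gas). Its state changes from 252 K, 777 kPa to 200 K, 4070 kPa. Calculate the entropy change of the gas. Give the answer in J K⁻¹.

ΔS = nC_p ln(T₂/T₁) − nR ln(P₂/P₁), with C_p = 5R/2 = 20.79 J mol⁻¹ K⁻¹ for a monoatomic ideal gas.
ΔS = 1.86 × [20.79 × ln(200/252) − 8.314 × ln(4070/777)] = -34.5 J/K.

ΔS = -34.5 J/K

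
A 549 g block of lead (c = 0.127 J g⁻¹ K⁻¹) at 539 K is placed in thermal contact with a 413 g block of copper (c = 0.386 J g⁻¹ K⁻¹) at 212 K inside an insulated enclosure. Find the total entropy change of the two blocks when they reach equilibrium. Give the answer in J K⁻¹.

ΔS_total = 23.1 J/K

Energy balance: T_f = (m₁c₁T₁ + m₂c₂T₂)/(m₁c₁ + m₂c₂) = 311.5 K.
ΔS₁ = m₁c₁ ln(T_f/T₁) = 69.723 × ln(311.5/539) = -38.23 J/K.
ΔS₂ = m₂c₂ ln(T_f/T₂) = 159.418 × ln(311.5/212) = 61.35 J/K.
ΔS_total = -38.23 + 61.35 = 23.1 J/K.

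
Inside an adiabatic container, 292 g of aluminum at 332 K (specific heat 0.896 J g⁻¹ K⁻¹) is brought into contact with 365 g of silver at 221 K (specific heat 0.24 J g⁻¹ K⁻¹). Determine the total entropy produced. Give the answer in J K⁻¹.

Energy balance: T_f = (m₁c₁T₁ + m₂c₂T₂)/(m₁c₁ + m₂c₂) = 304.16 K.
ΔS₁ = m₁c₁ ln(T_f/T₁) = 261.632 × ln(304.16/332) = -22.92 J/K.
ΔS₂ = m₂c₂ ln(T_f/T₂) = 87.6 × ln(304.16/221) = 27.98 J/K.
ΔS_total = -22.92 + 27.98 = 5.06 J/K.

ΔS_total = 5.06 J/K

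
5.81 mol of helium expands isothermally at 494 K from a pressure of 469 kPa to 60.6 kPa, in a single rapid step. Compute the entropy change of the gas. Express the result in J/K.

ΔS_gas = 98.8 J/K

Entropy is a state function, so ΔS_gas depends only on the end states.
For an isothermal ideal gas ΔS_gas = nR ln(P₁/P₂) = 5.81 × 8.314 × ln(469/60.6) = 98.8 J/K.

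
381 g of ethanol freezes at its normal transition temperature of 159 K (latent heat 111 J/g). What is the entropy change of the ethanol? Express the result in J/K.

Heat released by the substance: Q = −mL = −381 × 111 = −42291 J.
At constant T, ΔS = Q_rev/T = −42291 / 159 = -266 J/K.

ΔS = -266 J/K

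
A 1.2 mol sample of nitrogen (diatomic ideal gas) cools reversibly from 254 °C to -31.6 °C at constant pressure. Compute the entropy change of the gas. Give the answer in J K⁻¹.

ΔS = -27.3 J/K

In kelvin: T₁ = 527.15 K, T₂ = 241.55 K. At constant pressure, ΔS = nC_p ln(T₂/T₁) with C_p = 7R/2 = 29.1 J mol⁻¹ K⁻¹.
ΔS = 1.2 × 29.1 × ln(241.55/527.15) = -27.3 J/K.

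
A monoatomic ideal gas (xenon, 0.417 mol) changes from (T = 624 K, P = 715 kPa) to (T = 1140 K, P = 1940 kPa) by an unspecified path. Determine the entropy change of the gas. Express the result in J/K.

ΔS = nC_p ln(T₂/T₁) − nR ln(P₂/P₁), with C_p = 5R/2 = 20.79 J mol⁻¹ K⁻¹ for a monoatomic ideal gas.
ΔS = 0.417 × [20.79 × ln(1140/624) − 8.314 × ln(1940/715)] = 1.76 J/K.

ΔS = 1.76 J/K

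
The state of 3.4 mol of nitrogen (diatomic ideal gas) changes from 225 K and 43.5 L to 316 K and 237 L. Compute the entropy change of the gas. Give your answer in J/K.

ΔS = 71.9 J/K

Entropy is a state function: ΔS = nC_V ln(T₂/T₁) + nR ln(V₂/V₁), with C_V = 5R/2 = 20.79 J mol⁻¹ K⁻¹ for a diatomic ideal gas.
ΔS = 3.4 × [20.79 × ln(316/225) + 8.314 × ln(237/43.5)] = 71.9 J/K.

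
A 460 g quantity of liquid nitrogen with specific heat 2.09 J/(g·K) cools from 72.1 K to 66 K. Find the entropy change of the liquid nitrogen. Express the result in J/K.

ΔS = -85 J/K

ΔS = ∫dQ_rev/T = m c ln(T₂/T₁) = 460 × 2.09 × ln(66/72.1) = -85 J/K.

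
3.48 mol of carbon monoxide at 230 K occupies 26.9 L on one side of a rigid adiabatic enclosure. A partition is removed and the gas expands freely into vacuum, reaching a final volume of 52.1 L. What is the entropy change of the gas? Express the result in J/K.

ΔS_gas = 19.1 J/K

No heat is exchanged and no work is done, so the ideal-gas temperature stays constant.
Entropy is a state function; using a reversible isothermal path, ΔS_gas = nR ln(V₂/V₁) = 3.48 × 8.314 × ln(52.1/26.9) = 19.1 J/K.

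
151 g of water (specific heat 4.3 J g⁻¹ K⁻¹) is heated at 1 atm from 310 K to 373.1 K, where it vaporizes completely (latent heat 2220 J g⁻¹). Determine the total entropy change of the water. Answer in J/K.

Warming step: ΔS₁ = m c ln(T_tr/T_i) = 151 × 4.3 × ln(373.1/310) = 120.3 J/K.
Phase change: ΔS₂ = +mL/T_tr = 151 × 2220 / 373.1 = 898.5 J/K.
ΔS_total = (120.3) + (898.5) = 1020 J/K.

ΔS = 1020 J/K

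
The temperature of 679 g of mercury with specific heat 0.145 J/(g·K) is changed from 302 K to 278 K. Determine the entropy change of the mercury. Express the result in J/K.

ΔS = ∫dQ_rev/T = m c ln(T₂/T₁) = 679 × 0.145 × ln(278/302) = -8.15 J/K.

ΔS = -8.15 J/K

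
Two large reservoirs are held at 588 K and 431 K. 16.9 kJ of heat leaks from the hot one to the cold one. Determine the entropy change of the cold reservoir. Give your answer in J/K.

ΔS_cold = 39.2 J/K

The cold reservoir gains heat Q, so ΔS_cold = +Q/T_C = 16900/431 = 39.2 J/K.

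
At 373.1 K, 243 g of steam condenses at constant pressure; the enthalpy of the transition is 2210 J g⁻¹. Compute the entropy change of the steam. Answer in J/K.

Heat released by the substance: Q = −mL = −243 × 2210 = −537030 J.
At constant T, ΔS = Q_rev/T = −537030 / 373.1 = -1440 J/K.

ΔS = -1440 J/K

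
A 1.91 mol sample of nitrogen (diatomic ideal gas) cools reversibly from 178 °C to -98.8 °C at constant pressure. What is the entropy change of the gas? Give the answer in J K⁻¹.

ΔS = -52.8 J/K

In kelvin: T₁ = 451.15 K, T₂ = 174.35 K. At constant pressure, ΔS = nC_p ln(T₂/T₁) with C_p = 7R/2 = 29.1 J mol⁻¹ K⁻¹.
ΔS = 1.91 × 29.1 × ln(174.35/451.15) = -52.8 J/K.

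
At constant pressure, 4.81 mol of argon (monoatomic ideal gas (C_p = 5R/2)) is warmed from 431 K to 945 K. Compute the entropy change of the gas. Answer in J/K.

At constant pressure, ΔS = nC_p ln(T₂/T₁) with C_p = 5R/2 = 20.79 J mol⁻¹ K⁻¹.
ΔS = 4.81 × 20.79 × ln(945/431) = 78.5 J/K.

ΔS = 78.5 J/K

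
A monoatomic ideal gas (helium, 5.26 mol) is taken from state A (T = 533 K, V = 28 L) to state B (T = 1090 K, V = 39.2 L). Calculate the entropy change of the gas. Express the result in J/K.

Entropy is a state function: ΔS = nC_V ln(T₂/T₁) + nR ln(V₂/V₁), with C_V = 3R/2 = 12.47 J mol⁻¹ K⁻¹ for a monoatomic ideal gas.
ΔS = 5.26 × [12.47 × ln(1090/533) + 8.314 × ln(39.2/28)] = 61.6 J/K.

ΔS = 61.6 J/K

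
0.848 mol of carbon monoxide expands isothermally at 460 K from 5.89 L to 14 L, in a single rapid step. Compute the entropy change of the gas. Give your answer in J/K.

Entropy is a state function, so ΔS_gas depends only on the end states.
For an isothermal ideal gas ΔS_gas = nR ln(V₂/V₁) = 0.848 × 8.314 × ln(14/5.89) = 6.1 J/K.

ΔS_gas = 6.1 J/K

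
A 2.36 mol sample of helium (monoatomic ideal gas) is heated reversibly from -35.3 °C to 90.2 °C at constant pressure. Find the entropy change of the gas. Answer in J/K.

In kelvin: T₁ = 237.85 K, T₂ = 363.35 K. At constant pressure, ΔS = nC_p ln(T₂/T₁) with C_p = 5R/2 = 20.79 J mol⁻¹ K⁻¹.
ΔS = 2.36 × 20.79 × ln(363.35/237.85) = 20.8 J/K.

ΔS = 20.8 J/K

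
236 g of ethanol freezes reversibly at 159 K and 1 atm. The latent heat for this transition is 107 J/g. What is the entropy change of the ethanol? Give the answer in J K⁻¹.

Heat released by the substance: Q = −mL = −236 × 107 = −25252 J.
At constant T, ΔS = Q_rev/T = −25252 / 159 = -159 J/K.

ΔS = -159 J/K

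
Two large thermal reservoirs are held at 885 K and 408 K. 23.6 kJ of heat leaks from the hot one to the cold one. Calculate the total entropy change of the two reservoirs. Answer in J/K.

ΔS_hot = −Q/T_H = −23600/885 = -26.67 J/K and ΔS_cold = +Q/T_C = 23600/408 = 57.84 J/K.
ΔS_total = -26.67 + 57.84 = 31.2 J/K, positive as the second law requires.

ΔS_total = 31.2 J/K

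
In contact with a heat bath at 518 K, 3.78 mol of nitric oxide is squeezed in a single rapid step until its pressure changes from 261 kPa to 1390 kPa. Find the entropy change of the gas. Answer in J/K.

Entropy is a state function, so ΔS_gas depends only on the end states.
For an isothermal ideal gas ΔS_gas = nR ln(P₁/P₂) = 3.78 × 8.314 × ln(261/1390) = -52.6 J/K.

ΔS_gas = -52.6 J/K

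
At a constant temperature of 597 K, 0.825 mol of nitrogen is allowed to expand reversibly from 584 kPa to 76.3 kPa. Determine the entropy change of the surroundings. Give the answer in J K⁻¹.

ΔS_surr = -14 J/K

For an isothermal ideal gas ΔS_gas = nR ln(P₁/P₂) = 0.825 × 8.314 × ln(584/76.3) = 14 J/K.
The process is reversible, so ΔS_surr = −ΔS_gas = -14 J/K and ΔS_universe = 0.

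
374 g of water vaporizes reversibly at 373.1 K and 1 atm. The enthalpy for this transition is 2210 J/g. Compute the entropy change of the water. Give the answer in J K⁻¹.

Heat absorbed by the substance: Q = mL = 374 × 2210 = 826540 J.
At constant T, ΔS = Q_rev/T = 826540 / 373.1 = 2220 J/K.

ΔS = 2220 J/K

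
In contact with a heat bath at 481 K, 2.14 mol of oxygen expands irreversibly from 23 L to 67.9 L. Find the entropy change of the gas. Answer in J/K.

Entropy is a state function, so ΔS_gas depends only on the end states.
For an isothermal ideal gas ΔS_gas = nR ln(V₂/V₁) = 2.14 × 8.314 × ln(67.9/23) = 19.3 J/K.

ΔS_gas = 19.3 J/K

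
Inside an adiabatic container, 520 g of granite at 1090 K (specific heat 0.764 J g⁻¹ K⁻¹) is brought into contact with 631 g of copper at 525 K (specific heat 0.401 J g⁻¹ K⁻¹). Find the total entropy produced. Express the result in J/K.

ΔS_total = 38.4 J/K

Energy balance: T_f = (m₁c₁T₁ + m₂c₂T₂)/(m₁c₁ + m₂c₂) = 870.16 K.
ΔS₁ = m₁c₁ ln(T_f/T₁) = 397.28 × ln(870.16/1090) = -89.49 J/K.
ΔS₂ = m₂c₂ ln(T_f/T₂) = 253.031 × ln(870.16/525) = 127.9 J/K.
ΔS_total = -89.49 + 127.9 = 38.4 J/K.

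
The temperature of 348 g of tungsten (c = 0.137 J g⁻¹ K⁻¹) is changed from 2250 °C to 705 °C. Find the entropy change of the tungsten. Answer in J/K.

In kelvin: T₁ = 2523.15 K, T₂ = 978.15 K. ΔS = ∫dQ_rev/T = m c ln(T₂/T₁) = 348 × 0.137 × ln(978.15/2523.15) = -45.2 J/K.

ΔS = -45.2 J/K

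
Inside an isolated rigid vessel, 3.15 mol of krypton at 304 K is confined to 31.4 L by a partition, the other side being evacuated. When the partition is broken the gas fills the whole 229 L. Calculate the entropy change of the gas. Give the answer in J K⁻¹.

For an ideal gas in free expansion Q = 0 and W = 0, so T is unchanged.
Entropy is a state function; using a reversible isothermal path, ΔS_gas = nR ln(V₂/V₁) = 3.15 × 8.314 × ln(229/31.4) = 52 J/K.

ΔS_gas = 52 J/K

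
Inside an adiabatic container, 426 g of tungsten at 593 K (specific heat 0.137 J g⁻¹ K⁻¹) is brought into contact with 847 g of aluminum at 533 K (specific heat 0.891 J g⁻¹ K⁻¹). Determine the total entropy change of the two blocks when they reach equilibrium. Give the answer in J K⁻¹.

ΔS_total = 0.318 J/K

Energy balance: T_f = (m₁c₁T₁ + m₂c₂T₂)/(m₁c₁ + m₂c₂) = 537.31 K.
ΔS₁ = m₁c₁ ln(T_f/T₁) = 58.362 × ln(537.31/593) = -5.756 J/K.
ΔS₂ = m₂c₂ ln(T_f/T₂) = 754.677 × ln(537.31/533) = 6.074 J/K.
ΔS_total = -5.756 + 6.074 = 0.318 J/K.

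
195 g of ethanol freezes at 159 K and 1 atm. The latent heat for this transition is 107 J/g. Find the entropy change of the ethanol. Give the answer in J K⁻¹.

ΔS = -131 J/K

Heat released by the substance: Q = −mL = −195 × 107 = −20865 J.
At constant T, ΔS = Q_rev/T = −20865 / 159 = -131 J/K.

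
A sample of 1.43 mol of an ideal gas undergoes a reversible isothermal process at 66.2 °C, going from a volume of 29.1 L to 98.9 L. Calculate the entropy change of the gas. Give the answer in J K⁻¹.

For an isothermal ideal gas ΔS_gas = nR ln(V₂/V₁) = 1.43 × 8.314 × ln(98.9/29.1) = 14.5 J/K.

ΔS_gas = 14.5 J/K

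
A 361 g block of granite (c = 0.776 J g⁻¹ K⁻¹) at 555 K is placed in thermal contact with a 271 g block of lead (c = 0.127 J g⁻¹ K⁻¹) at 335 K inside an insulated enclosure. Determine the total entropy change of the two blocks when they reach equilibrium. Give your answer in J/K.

ΔS_total = 3.43 J/K

Energy balance: T_f = (m₁c₁T₁ + m₂c₂T₂)/(m₁c₁ + m₂c₂) = 530.93 K.
ΔS₁ = m₁c₁ ln(T_f/T₁) = 280.136 × ln(530.93/555) = -12.42 J/K.
ΔS₂ = m₂c₂ ln(T_f/T₂) = 34.417 × ln(530.93/335) = 15.85 J/K.
ΔS_total = -12.42 + 15.85 = 3.43 J/K.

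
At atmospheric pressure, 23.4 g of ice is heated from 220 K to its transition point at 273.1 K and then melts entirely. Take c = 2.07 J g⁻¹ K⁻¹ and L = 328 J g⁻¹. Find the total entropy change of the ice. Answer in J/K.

ΔS = 38.6 J/K

Warming step: ΔS₁ = m c ln(T_tr/T_i) = 23.4 × 2.07 × ln(273.1/220) = 10.47 J/K.
Phase change: ΔS₂ = +mL/T_tr = 23.4 × 328 / 273.1 = 28.1 J/K.
ΔS_total = (10.47) + (28.1) = 38.6 J/K.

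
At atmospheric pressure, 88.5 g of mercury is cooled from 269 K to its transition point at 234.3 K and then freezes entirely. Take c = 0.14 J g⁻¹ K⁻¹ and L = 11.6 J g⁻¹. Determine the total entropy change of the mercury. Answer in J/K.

Cooling step: ΔS₁ = m c ln(T_tr/T_i) = 88.5 × 0.14 × ln(234.3/269) = -1.711 J/K.
Phase change: ΔS₂ = −mL/T_tr = −88.5 × 11.6 / 234.3 = -4.382 J/K.
ΔS_total = (-1.711) + (-4.382) = -6.09 J/K.

ΔS = -6.09 J/K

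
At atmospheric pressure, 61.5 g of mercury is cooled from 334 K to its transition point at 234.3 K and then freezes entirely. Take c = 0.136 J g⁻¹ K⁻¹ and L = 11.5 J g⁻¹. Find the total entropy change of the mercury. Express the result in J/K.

ΔS = -5.98 J/K

Cooling step: ΔS₁ = m c ln(T_tr/T_i) = 61.5 × 0.136 × ln(234.3/334) = -2.965 J/K.
Phase change: ΔS₂ = −mL/T_tr = −61.5 × 11.5 / 234.3 = -3.019 J/K.
ΔS_total = (-2.965) + (-3.019) = -5.98 J/K.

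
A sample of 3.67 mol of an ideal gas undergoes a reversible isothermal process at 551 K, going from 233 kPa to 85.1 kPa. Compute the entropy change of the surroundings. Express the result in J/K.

ΔS_surr = -30.7 J/K

For an isothermal ideal gas ΔS_gas = nR ln(P₁/P₂) = 3.67 × 8.314 × ln(233/85.1) = 30.7 J/K.
The process is reversible, so ΔS_surr = −ΔS_gas = -30.7 J/K and ΔS_universe = 0.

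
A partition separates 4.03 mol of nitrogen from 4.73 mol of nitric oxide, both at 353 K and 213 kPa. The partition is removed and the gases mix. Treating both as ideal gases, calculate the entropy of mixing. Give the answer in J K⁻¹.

Mole fractions: x_A = 4.03/8.76 = 0.46, x_B = 0.54.
ΔS_mix = −R(n_A ln x_A + n_B ln x_B) = −8.314 × (4.03 ln 0.46 + 4.73 ln 0.54) = 50.2 J/K.

ΔS_mix = 50.2 J/K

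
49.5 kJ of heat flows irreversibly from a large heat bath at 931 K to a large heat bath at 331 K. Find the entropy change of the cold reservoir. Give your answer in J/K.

ΔS_cold = 150 J/K

The cold reservoir gains heat Q, so ΔS_cold = +Q/T_C = 49500/331 = 150 J/K.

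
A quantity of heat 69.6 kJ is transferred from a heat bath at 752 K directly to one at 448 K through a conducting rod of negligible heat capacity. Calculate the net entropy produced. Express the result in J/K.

ΔS_hot = −Q/T_H = −69600/752 = -92.553 J/K and ΔS_cold = +Q/T_C = 69600/448 = 155.36 J/K.
ΔS_total = -92.553 + 155.36 = 62.8 J/K, positive as the second law requires.

ΔS_total = 62.8 J/K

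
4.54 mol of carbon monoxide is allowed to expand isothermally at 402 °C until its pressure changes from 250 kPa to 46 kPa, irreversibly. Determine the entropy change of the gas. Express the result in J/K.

Entropy is a state function, so ΔS_gas depends only on the end states.
For an isothermal ideal gas ΔS_gas = nR ln(P₁/P₂) = 4.54 × 8.314 × ln(250/46) = 63.9 J/K.

ΔS_gas = 63.9 J/K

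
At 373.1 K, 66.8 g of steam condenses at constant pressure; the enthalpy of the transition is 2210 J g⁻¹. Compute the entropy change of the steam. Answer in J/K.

ΔS = -396 J/K

Heat released by the substance: Q = −mL = −66.8 × 2210 = −147628 J.
At constant T, ΔS = Q_rev/T = −147628 / 373.1 = -396 J/K.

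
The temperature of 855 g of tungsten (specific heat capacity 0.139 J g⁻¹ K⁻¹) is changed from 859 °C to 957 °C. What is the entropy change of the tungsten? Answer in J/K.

ΔS = 9.87 J/K

In kelvin: T₁ = 1132.15 K, T₂ = 1230.15 K. ΔS = ∫dQ_rev/T = m c ln(T₂/T₁) = 855 × 0.139 × ln(1230.15/1132.15) = 9.87 J/K.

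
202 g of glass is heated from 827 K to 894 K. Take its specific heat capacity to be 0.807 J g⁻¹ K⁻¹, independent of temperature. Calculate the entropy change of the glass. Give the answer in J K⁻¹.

ΔS = ∫dQ_rev/T = m c ln(T₂/T₁) = 202 × 0.807 × ln(894/827) = 12.7 J/K.

ΔS = 12.7 J/K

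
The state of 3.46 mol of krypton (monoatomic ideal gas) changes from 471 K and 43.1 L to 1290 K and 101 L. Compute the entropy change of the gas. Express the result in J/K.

Entropy is a state function: ΔS = nC_V ln(T₂/T₁) + nR ln(V₂/V₁), with C_V = 3R/2 = 12.47 J mol⁻¹ K⁻¹ for a monoatomic ideal gas.
ΔS = 3.46 × [12.47 × ln(1290/471) + 8.314 × ln(101/43.1)] = 68 J/K.

ΔS = 68 J/K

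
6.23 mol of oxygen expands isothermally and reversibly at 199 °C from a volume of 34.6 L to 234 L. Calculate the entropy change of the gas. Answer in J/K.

For an isothermal ideal gas ΔS_gas = nR ln(V₂/V₁) = 6.23 × 8.314 × ln(234/34.6) = 99 J/K.

ΔS_gas = 99 J/K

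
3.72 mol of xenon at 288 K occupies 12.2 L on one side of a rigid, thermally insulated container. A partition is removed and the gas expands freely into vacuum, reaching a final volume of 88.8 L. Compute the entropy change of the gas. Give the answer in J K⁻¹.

No heat is exchanged and no work is done, so the ideal-gas temperature stays constant.
Entropy is a state function; using a reversible isothermal path, ΔS_gas = nR ln(V₂/V₁) = 3.72 × 8.314 × ln(88.8/12.2) = 61.4 J/K.

ΔS_gas = 61.4 J/K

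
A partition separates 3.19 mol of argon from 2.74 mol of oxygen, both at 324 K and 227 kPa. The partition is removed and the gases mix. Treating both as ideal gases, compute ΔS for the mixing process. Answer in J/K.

ΔS_mix = 34 J/K

Mole fractions: x_A = 3.19/5.93 = 0.538, x_B = 0.462.
ΔS_mix = −R(n_A ln x_A + n_B ln x_B) = −8.314 × (3.19 ln 0.538 + 2.74 ln 0.462) = 34 J/K.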